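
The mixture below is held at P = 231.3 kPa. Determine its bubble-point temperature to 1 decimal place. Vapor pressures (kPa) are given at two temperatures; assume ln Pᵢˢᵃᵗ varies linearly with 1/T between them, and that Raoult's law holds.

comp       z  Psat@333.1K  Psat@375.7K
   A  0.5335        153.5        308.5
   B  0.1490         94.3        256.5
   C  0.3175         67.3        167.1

Bubble-point temperature: ΣzᵢPᵢˢᵃᵗ(T) = P. Interpolate ln Pᵢˢᵃᵗ = aᵢ + bᵢ/T.
  T = 333.1 K: ΣzᵢPᵢˢᵃᵗ = 117.31 kPa
  T = 375.7 K: ΣzᵢPᵢˢᵃᵗ = 255.86 kPa
  T = 354.4 K: ΣzᵢPᵢˢᵃᵗ = 177.04 kPa
  T = 365.0 K: ΣzᵢPᵢˢᵃᵗ = 213.71 kPa
  T = 370.4 K: ΣzᵢPᵢˢᵃᵗ = 234.31 kPa
  T = 367.7 K: ΣzᵢPᵢˢᵃᵗ = 223.84 kPa
Interpolating between 367.7 K and 370.4 K gives T ≈ 369.6 K.

T = 369.6 K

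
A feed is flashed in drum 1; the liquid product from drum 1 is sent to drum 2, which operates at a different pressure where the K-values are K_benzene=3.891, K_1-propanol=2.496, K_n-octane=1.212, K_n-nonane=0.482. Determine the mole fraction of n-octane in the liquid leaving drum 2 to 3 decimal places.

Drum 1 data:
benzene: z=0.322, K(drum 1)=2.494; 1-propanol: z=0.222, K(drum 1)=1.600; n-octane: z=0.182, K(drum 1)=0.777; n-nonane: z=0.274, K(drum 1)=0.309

x_n-octane (drum 2) = 0.184

Drum 1:
Let ψ₁ = V/F and solve Σ zᵢ(Kᵢ−1)/(1+ψ₁(Kᵢ−1)) = 0.
Feasibility: ΣzᵢKᵢ = 1.384, Σzᵢ/Kᵢ = 1.389 — both > 1, two phases present.
Iterate (Newton) starting at ψ₁ = 0.46:
  ψ₁ = 0.460: g = 0.0667, g' = -0.594 → ψ₁ = 0.572
  ψ₁ = 0.572: g = -0.0012, g' = -0.623 → ψ₁ = 0.570
Converged at ψ₁ = 0.570.
Drum-1 compositions:
  benzene: x = 0.174, y = 0.434
  1-propanol: x = 0.165, y = 0.265
  n-octane: x = 0.209, y = 0.162
  n-nonane: x = 0.452, y = 0.140
Drum-2 feed = drum-1 liquid: z₂ = (0.1739, 0.1654, 0.2085, 0.4522).
Drum 2:
Rachford–Rice: g(ψ₂) = Σ zᵢ(Kᵢ−1)/(1+ψ₂(Kᵢ−1)) = 0.
g(0) = ΣzᵢKᵢ − 1 = 0.560 and g(1) = 1 − Σzᵢ/Kᵢ = -0.221, so a root lies in (0, 1).
Newton iteration, ψ₂⁰ = 0.66:
  ψ₂ = 0.660: g = -0.0198, g' = -0.553 → ψ₂ = 0.624
Converged at ψ₂ = 0.624.
  benzene: x = 0.062, y = 0.241
  1-propanol: x = 0.086, y = 0.213
  n-octane: x = 0.184, y = 0.223
  n-nonane: x = 0.668, y = 0.322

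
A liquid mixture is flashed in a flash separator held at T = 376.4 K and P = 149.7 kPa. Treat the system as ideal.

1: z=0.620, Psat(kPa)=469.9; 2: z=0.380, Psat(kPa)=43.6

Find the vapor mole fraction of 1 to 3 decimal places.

y_1 = 0.781

Raoult's law: Kᵢ = Pᵢˢᵃᵗ/P = Pᵢˢᵃᵗ/149.7.
  K_1 = 469.9/149.7 = 3.13894, K_2 = 43.6/149.7 = 0.29125
Newton iteration, β⁰ = 0.33:
  β = 0.330: g = 0.4259, g' = -1.300 → β = 0.658
  β = 0.658: g = 0.0466, g' = -1.159 → β = 0.698
  β = 0.698: g = -0.0008, g' = -1.204 → β = 0.697
Converged at β = 0.697.
Compositions from xᵢ = zᵢ/(1+β(Kᵢ−1)), yᵢ = Kᵢxᵢ:
  1: x = 0.249, y = 0.781
  2: x = 0.751, y = 0.219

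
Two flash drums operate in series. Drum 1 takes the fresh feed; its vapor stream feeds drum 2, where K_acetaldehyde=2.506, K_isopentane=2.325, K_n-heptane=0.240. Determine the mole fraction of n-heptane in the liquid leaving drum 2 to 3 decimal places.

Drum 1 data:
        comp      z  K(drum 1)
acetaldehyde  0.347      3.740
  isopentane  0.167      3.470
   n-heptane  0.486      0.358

x_n-heptane (drum 2) = 0.655

Drum 1:
Newton–Raphson from ψ₁ = 0.45:
  ψ₁ = 0.450: g = 0.1824, g' = -1.147 → ψ₁ = 0.609
  ψ₁ = 0.609: g = 0.0087, g' = -1.068 → ψ₁ = 0.617
Converged at ψ₁ = 0.617.
Drum-1 compositions:
  acetaldehyde: x = 0.129, y = 0.482
  isopentane: x = 0.066, y = 0.230
  n-heptane: x = 0.805, y = 0.288
Drum-2 feed = drum-1 vapor: z₂ = (0.4823, 0.2296, 0.2882).
Drum 2:
Rachford–Rice: g(ψ₂) = Σ zᵢ(Kᵢ−1)/(1+ψ₂(Kᵢ−1)) = 0.
Feasibility: ΣzᵢKᵢ = 1.811, Σzᵢ/Kᵢ = 1.492 — both > 1, two phases present.
Newton–Raphson from ψ₂ = 0.5:
  ψ₂ = 0.500: g = 0.2441, g' = -0.935 → ψ₂ = 0.761
  ψ₂ = 0.761: g = -0.0296, g' = -1.274 → ψ₂ = 0.738
  ψ₂ = 0.738: g = -0.0007, g' = -1.211 → ψ₂ = 0.737
Converged at ψ₂ = 0.737.
  acetaldehyde: x = 0.229, y = 0.573
  isopentane: x = 0.116, y = 0.270
  n-heptane: x = 0.655, y = 0.157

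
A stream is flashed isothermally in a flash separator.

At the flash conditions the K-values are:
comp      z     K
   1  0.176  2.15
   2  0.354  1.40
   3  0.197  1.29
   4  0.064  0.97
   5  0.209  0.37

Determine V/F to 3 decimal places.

Material balance + equilibrium reduce to Σ zᵢ(Kᵢ−1)/(1+V/F(Kᵢ−1)) = 0.
Check two-phase: ΣzᵢKᵢ = 1.268 > 1 and Σzᵢ/Kᵢ = 1.118 > 1, so g(0) = 0.268 > 0 and g(1) = -0.118 < 0.
Newton iteration, V/F⁰ = 0.5:
  V/F = 0.500: g = 0.1022, g' = -0.323 → V/F = 0.817
  V/F = 0.817: g = -0.0160, g' = -0.457 → V/F = 0.782
  V/F = 0.782: g = -0.0005, g' = -0.431 → V/F = 0.781
Converged at V/F = 0.781.

V/F = 0.781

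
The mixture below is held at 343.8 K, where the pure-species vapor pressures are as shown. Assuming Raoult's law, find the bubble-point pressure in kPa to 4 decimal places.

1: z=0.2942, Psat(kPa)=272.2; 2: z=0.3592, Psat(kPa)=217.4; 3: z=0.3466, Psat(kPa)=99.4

Pbub = 192.6234 kPa

At the bubble point ψ → 0, so ΣzᵢKᵢ = 1 with Kᵢ = Pᵢˢᵃᵗ/P ⇒ P = ΣzᵢPᵢˢᵃᵗ.
P = 0.2942·272.2 + 0.3592·217.4 + 0.3466·99.4 = 192.6234 kPa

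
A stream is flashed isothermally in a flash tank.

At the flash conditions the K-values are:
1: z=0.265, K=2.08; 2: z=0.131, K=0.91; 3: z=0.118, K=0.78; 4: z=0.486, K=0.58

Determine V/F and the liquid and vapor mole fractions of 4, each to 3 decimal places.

V/F = 0.119, x_4 = 0.512, y_4 = 0.297

Rachford–Rice: g(V/F) = Σ zᵢ(Kᵢ−1)/(1+V/F(Kᵢ−1)) = 0.
g(0) = ΣzᵢKᵢ − 1 = 0.044 and g(1) = 1 − Σzᵢ/Kᵢ = -0.261, so a root lies in (0, 1).
Iterate (Newton) starting at V/F = 0.35:
  V/F = 0.350: g = -0.0719, g' = -0.288 → V/F = 0.101
  V/F = 0.101: g = 0.0065, g' = -0.352 → V/F = 0.119
Converged at V/F = 0.119.
Compositions from xᵢ = zᵢ/(1+V/F(Kᵢ−1)), yᵢ = Kᵢxᵢ:
  1: x = 0.235, y = 0.488
  2: x = 0.132, y = 0.121
  3: x = 0.121, y = 0.095
  4: x = 0.512, y = 0.297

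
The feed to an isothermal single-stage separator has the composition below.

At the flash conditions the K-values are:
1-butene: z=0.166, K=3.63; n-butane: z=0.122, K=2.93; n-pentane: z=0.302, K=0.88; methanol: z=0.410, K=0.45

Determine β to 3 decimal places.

β = 0.430

Rachford–Rice: g(β) = Σ zᵢ(Kᵢ−1)/(1+β(Kᵢ−1)) = 0.
Check two-phase: ΣzᵢKᵢ = 1.410 > 1 and Σzᵢ/Kᵢ = 1.342 > 1, so g(0) = 0.410 > 0 and g(1) = -0.342 < 0.
Iterate (Newton) starting at β = 0.51:
  β = 0.510: g = -0.0469, g' = -0.569 → β = 0.428
  β = 0.428: g = 0.0014, g' = -0.608 → β = 0.430
Converged at β = 0.430.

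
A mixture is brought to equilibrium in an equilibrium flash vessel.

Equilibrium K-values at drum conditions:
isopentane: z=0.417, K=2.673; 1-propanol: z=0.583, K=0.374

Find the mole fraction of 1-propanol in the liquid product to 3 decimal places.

Let β = V/F and solve Σ zᵢ(Kᵢ−1)/(1+β(Kᵢ−1)) = 0.
g(0) = ΣzᵢKᵢ − 1 = 0.333 and g(1) = 1 − Σzᵢ/Kᵢ = -0.715, so a root lies in (0, 1).
Binary case is linear: z₁(K₁−1)(1+β(K₂−1)) + z₂(K₂−1)(1+β(K₁−1)) = 0
⇒ β = [z₁(K₁−1)+z₂(K₂−1)] / [−(K₁−1)(K₂−1)] = 0.3327/1.0473 = 0.318
Compositions from xᵢ = zᵢ/(1+β(Kᵢ−1)), yᵢ = Kᵢxᵢ:
  isopentane: x = 0.272, y = 0.728
  1-propanol: x = 0.728, y = 0.272

x_1-propanol = 0.728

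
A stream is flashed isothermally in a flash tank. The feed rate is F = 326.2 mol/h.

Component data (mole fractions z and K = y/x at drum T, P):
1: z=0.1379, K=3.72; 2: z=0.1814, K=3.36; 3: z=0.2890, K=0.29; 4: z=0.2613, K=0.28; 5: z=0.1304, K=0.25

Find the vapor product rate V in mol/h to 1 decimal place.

V = 55.9 mol/h

Newton iteration, V/F⁰ = 0.48:
  V/F = 0.4800: g = -0.38817, g' = -1.2447 → V/F = 0.1681
  V/F = 0.1681: g = 0.00490, g' = -1.4575 → V/F = 0.1715
Converged at V/F = 0.1715.
Then V = V/F·F = 0.1715·326.2 = 55.9 mol/h and L = F − V = 270.3 mol/h.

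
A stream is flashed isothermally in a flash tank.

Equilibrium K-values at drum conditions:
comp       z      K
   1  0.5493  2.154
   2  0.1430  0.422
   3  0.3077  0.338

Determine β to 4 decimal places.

β = 0.4726

Material balance + equilibrium reduce to Σ zᵢ(Kᵢ−1)/(1+β(Kᵢ−1)) = 0.
Check two-phase: ΣzᵢKᵢ = 1.3475 > 1 and Σzᵢ/Kᵢ = 1.5042 > 1, so g(0) = 0.3475 > 0 and g(1) = -0.5042 < 0.
Newton iteration, β⁰ = 0.5:
  β = 0.5000: g = -0.01877, g' = -0.6899 → β = 0.4728
  β = 0.4728: g = -0.00011, g' = -0.6824 → β = 0.4726
Converged at β = 0.4726.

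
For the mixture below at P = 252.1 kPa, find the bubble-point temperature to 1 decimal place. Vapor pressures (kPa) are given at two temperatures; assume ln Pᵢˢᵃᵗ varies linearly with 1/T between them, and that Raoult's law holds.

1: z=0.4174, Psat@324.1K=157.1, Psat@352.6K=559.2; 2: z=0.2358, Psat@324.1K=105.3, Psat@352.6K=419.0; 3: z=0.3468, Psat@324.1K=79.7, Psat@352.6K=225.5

T = 340.9 K

Bubble-point temperature: ΣzᵢPᵢˢᵃᵗ(T) = P. Interpolate ln Pᵢˢᵃᵗ = aᵢ + bᵢ/T.
  T = 324.1 K: ΣzᵢPᵢˢᵃᵗ = 118.04 kPa
  T = 352.6 K: ΣzᵢPᵢˢᵃᵗ = 410.41 kPa
  T = 338.4 K: ΣzᵢPᵢˢᵃᵗ = 226.07 kPa
  T = 345.5 K: ΣzᵢPᵢˢᵃᵗ = 306.36 kPa
  T = 341.9 K: ΣzᵢPᵢˢᵃᵗ = 263.00 kPa
  T = 340.1 K: ΣzᵢPᵢˢᵃᵗ = 243.40 kPa
Interpolating between 340.1 K and 341.9 K gives T ≈ 340.9 K.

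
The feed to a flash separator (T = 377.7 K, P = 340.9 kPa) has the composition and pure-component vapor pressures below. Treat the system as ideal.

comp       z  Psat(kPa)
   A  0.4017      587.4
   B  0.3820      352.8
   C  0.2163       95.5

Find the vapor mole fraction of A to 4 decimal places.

Raoult's law: Kᵢ = Pᵢˢᵃᵗ/P = Pᵢˢᵃᵗ/340.9.
  K_A = 587.4/340.9 = 1.723086, K_B = 352.8/340.9 = 1.034908, K_C = 95.5/340.9 = 0.280141
Iterate (Newton) starting at ψ = 0.5:
  ψ = 0.5000: g = -0.01682, g' = -0.3873 → ψ = 0.4566
  ψ = 0.4566: g = -0.00044, g' = -0.3679 → ψ = 0.4554
Converged at ψ = 0.4554.
Compositions from xᵢ = zᵢ/(1+ψ(Kᵢ−1)), yᵢ = Kᵢxᵢ:
  A: x = 0.3022, y = 0.5207
  B: x = 0.3760, y = 0.3891
  C: x = 0.3218, y = 0.0901

y_A = 0.5207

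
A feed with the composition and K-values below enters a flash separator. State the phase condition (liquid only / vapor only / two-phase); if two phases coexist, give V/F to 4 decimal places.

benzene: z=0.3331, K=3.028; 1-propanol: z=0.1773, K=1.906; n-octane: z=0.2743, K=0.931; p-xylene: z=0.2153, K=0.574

ΣzᵢKᵢ = 1.7255; Σzᵢ/Kᵢ = 0.8727.
Since Σzᵢ/Kᵢ < 1 the mixture is above its dew point — single vapor phase.

vapor only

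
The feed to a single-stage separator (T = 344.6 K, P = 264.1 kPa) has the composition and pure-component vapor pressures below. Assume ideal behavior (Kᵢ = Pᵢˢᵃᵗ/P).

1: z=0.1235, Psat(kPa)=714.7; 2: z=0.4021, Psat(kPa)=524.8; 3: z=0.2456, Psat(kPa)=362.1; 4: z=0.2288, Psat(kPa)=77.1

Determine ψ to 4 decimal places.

ψ = 0.8091

Raoult's law: Kᵢ = Pᵢˢᵃᵗ/P = Pᵢˢᵃᵗ/264.1.
  K_1 = 714.7/264.1 = 2.706172, K_2 = 524.8/264.1 = 1.987126, K_3 = 362.1/264.1 = 1.371072, K_4 = 77.1/264.1 = 0.291935
Iterate (Newton) starting at ψ = 0.5:
  ψ = 0.5000: g = 0.20554, g' = -0.5793 → ψ = 0.8548
  ψ = 0.8548: g = -0.04024, g' = -0.9304 → ψ = 0.8116
  ψ = 0.8116: g = -0.00208, g' = -0.8380 → ψ = 0.8091
Converged at ψ = 0.8091.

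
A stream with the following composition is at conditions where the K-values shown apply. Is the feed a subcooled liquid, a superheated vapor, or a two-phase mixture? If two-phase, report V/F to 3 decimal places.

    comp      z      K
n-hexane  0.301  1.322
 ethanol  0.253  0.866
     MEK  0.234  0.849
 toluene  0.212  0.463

ΣzᵢKᵢ = 0.914; Σzᵢ/Kᵢ = 1.253.
Since ΣzᵢKᵢ < 1 the mixture is below its bubble point — single liquid phase.

subcooled liquid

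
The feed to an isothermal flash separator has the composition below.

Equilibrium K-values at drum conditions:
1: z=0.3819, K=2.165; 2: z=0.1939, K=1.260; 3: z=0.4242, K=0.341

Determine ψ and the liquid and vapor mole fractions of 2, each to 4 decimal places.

Let ψ = V/F and solve Σ zᵢ(Kᵢ−1)/(1+ψ(Kᵢ−1)) = 0.
Feasibility: ΣzᵢKᵢ = 1.2158, Σzᵢ/Kᵢ = 1.5743 — both > 1, two phases present.
Iterate (Newton) starting at ψ = 0.5:
  ψ = 0.5000: g = -0.09116, g' = -0.6270 → ψ = 0.3546
  ψ = 0.3546: g = -0.00379, g' = -0.5843 → ψ = 0.3481
Converged at ψ = 0.3481.
Compositions from xᵢ = zᵢ/(1+ψ(Kᵢ−1)), yᵢ = Kᵢxᵢ:
  1: x = 0.2717, y = 0.5882
  2: x = 0.1778, y = 0.2240
  3: x = 0.5505, y = 0.1877

ψ = 0.3481, x_2 = 0.1778, y_2 = 0.2240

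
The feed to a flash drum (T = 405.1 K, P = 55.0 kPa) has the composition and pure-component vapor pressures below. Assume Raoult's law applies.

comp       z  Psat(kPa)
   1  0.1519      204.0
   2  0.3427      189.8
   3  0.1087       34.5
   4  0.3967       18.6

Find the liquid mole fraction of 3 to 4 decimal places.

Raoult's law: Kᵢ = Pᵢˢᵃᵗ/P = Pᵢˢᵃᵗ/55.0.
  K_1 = 204.0/55.0 = 3.709091, K_2 = 189.8/55.0 = 3.450909, K_3 = 34.5/55.0 = 0.627273, K_4 = 18.6/55.0 = 0.338182
Iterate (Newton) starting at ψ = 0.5:
  ψ = 0.5000: g = 0.11001, g' = -1.0277 → ψ = 0.6070
  ψ = 0.6070: g = 0.00201, g' = -1.0027 → ψ = 0.6090
Converged at ψ = 0.6090.
Compositions from xᵢ = zᵢ/(1+ψ(Kᵢ−1)), yᵢ = Kᵢxᵢ:
  1: x = 0.0573, y = 0.2126
  2: x = 0.1375, y = 0.4744
  3: x = 0.1406, y = 0.0882
  4: x = 0.6646, y = 0.2247

x_3 = 0.1406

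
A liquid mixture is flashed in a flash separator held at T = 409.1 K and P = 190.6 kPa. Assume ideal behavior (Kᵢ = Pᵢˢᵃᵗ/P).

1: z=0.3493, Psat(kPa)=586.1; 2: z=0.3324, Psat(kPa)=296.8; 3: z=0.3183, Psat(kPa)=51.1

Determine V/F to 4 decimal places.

Raoult's law: Kᵢ = Pᵢˢᵃᵗ/P = Pᵢˢᵃᵗ/190.6.
  K_1 = 586.1/190.6 = 3.075026, K_2 = 296.8/190.6 = 1.557188, K_3 = 51.1/190.6 = 0.268101
Newton iteration, V/F⁰ = 0.39:
  V/F = 0.3900: g = 0.22673, g' = -0.8630 → V/F = 0.6527
  V/F = 0.6527: g = -0.00239, g' = -0.9519 → V/F = 0.6502
Converged at V/F = 0.6502.

V/F = 0.6502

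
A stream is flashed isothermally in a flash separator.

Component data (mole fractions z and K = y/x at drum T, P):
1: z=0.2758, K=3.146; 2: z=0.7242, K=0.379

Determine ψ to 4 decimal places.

ψ = 0.1067

Rachford–Rice: g(ψ) = Σ zᵢ(Kᵢ−1)/(1+ψ(Kᵢ−1)) = 0.
Check two-phase: ΣzᵢKᵢ = 1.1421 > 1 and Σzᵢ/Kᵢ = 1.9985 > 1, so g(0) = 0.1421 > 0 and g(1) = -0.9985 < 0.
Newton iteration, ψ⁰ = 0.5:
  ψ = 0.5000: g = -0.36674, g' = -0.8830 → ψ = 0.0847
  ψ = 0.0847: g = 0.02617, g' = -1.2207 → ψ = 0.1061
  ψ = 0.1061: g = 0.00064, g' = -1.1627 → ψ = 0.1067
Converged at ψ = 0.1067.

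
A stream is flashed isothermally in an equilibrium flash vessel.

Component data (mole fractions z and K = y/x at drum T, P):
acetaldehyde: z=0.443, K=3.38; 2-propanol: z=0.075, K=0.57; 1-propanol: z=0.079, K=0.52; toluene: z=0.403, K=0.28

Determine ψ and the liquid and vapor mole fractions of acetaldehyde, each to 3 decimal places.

Material balance + equilibrium reduce to Σ zᵢ(Kᵢ−1)/(1+ψ(Kᵢ−1)) = 0.
Feasibility: ΣzᵢKᵢ = 1.694, Σzᵢ/Kᵢ = 1.854 — both > 1, two phases present.
Newton–Raphson from ψ = 0.5:
  ψ = 0.500: g = -0.0629, g' = -1.087 → ψ = 0.442
Converged at ψ = 0.442.
Compositions from xᵢ = zᵢ/(1+ψ(Kᵢ−1)), yᵢ = Kᵢxᵢ:
  acetaldehyde: x = 0.216, y = 0.730
  2-propanol: x = 0.093, y = 0.053
  1-propanol: x = 0.100, y = 0.052
  toluene: x = 0.591, y = 0.166

ψ = 0.442, x_acetaldehyde = 0.216, y_acetaldehyde = 0.730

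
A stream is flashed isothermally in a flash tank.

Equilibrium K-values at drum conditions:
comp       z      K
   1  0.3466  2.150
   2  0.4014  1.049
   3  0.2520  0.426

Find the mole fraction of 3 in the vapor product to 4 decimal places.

Rachford–Rice: g(ψ) = Σ zᵢ(Kᵢ−1)/(1+ψ(Kᵢ−1)) = 0.
g(0) = ΣzᵢKᵢ − 1 = 0.2736 and g(1) = 1 − Σzᵢ/Kᵢ = -0.1354, so a root lies in (0, 1).
Newton–Raphson from ψ = 0.5:
  ψ = 0.5000: g = 0.06940, g' = -0.3490 → ψ = 0.6988
  ψ = 0.6988: g = -0.00153, g' = -0.3733 → ψ = 0.6947
Converged at ψ = 0.6947.
Compositions from xᵢ = zᵢ/(1+ψ(Kᵢ−1)), yᵢ = Kᵢxᵢ:
  1: x = 0.1927, y = 0.4142
  2: x = 0.3882, y = 0.4072
  3: x = 0.4191, y = 0.1786

y_3 = 0.1786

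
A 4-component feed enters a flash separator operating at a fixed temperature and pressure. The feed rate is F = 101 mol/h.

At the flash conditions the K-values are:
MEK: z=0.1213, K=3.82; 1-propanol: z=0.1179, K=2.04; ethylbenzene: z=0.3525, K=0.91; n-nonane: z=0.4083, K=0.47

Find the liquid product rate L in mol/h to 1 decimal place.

L = 72.8 mol/h

Let ψ = V/F and solve Σ zᵢ(Kᵢ−1)/(1+ψ(Kᵢ−1)) = 0.
g(0) = ΣzᵢKᵢ − 1 = 0.2166 and g(1) = 1 − Σzᵢ/Kᵢ = -0.3456, so a root lies in (0, 1).
Newton–Raphson from ψ = 0.5:
  ψ = 0.5000: g = -0.10504, g' = -0.4367 → ψ = 0.2595
  ψ = 0.2595: g = 0.01070, g' = -0.5579 → ψ = 0.2787
  ψ = 0.2787: g = 0.00017, g' = -0.5400 → ψ = 0.2790
Converged at ψ = 0.2790.
Then V = ψ·F = 0.2790·101 = 28.2 mol/h and L = F − V = 72.8 mol/h.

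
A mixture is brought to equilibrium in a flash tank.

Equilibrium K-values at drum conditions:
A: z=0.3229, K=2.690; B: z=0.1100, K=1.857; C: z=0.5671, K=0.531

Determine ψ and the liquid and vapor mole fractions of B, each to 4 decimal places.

Material balance + equilibrium reduce to Σ zᵢ(Kᵢ−1)/(1+ψ(Kᵢ−1)) = 0.
Check two-phase: ΣzᵢKᵢ = 1.3740 > 1 and Σzᵢ/Kᵢ = 1.2473 > 1, so g(0) = 0.3740 > 0 and g(1) = -0.2473 < 0.
Iterate (Newton) starting at ψ = 0.5:
  ψ = 0.5000: g = 0.01432, g' = -0.5234 → ψ = 0.5274
  ψ = 0.5274: g = 0.00010, g' = -0.5164 → ψ = 0.5276
Converged at ψ = 0.5276.
Compositions from xᵢ = zᵢ/(1+ψ(Kᵢ−1)), yᵢ = Kᵢxᵢ:
  A: x = 0.1707, y = 0.4592
  B: x = 0.0758, y = 0.1407
  C: x = 0.7535, y = 0.4001

ψ = 0.5276, x_B = 0.0758, y_B = 0.1407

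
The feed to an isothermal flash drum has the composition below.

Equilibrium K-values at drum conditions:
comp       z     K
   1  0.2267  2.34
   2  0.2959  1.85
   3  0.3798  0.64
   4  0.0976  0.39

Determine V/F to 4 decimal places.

V/F = 0.7702

Material balance + equilibrium reduce to Σ zᵢ(Kᵢ−1)/(1+V/F(Kᵢ−1)) = 0.
g(0) = ΣzᵢKᵢ − 1 = 0.3590 and g(1) = 1 − Σzᵢ/Kᵢ = -0.1005, so a root lies in (0, 1).
Iterate (Newton) starting at V/F = 0.44:
  V/F = 0.4400: g = 0.13032, g' = -0.4117 → V/F = 0.7565
  V/F = 0.7565: g = 0.00546, g' = -0.3978 → V/F = 0.7703
  V/F = 0.7703: g = -0.00002, g' = -0.4001 → V/F = 0.7702
Converged at V/F = 0.7702.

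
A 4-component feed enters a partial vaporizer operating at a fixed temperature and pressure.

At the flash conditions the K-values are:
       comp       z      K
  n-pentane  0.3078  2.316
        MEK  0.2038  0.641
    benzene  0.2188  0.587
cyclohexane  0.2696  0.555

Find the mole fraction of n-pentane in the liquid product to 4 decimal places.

x_n-pentane = 0.2375

Rachford–Rice: g(ψ) = Σ zᵢ(Kᵢ−1)/(1+ψ(Kᵢ−1)) = 0.
Check two-phase: ΣzᵢKᵢ = 1.1216 > 1 and Σzᵢ/Kᵢ = 1.3094 > 1, so g(0) = 0.1216 > 0 and g(1) = -0.3094 < 0.
Iterate (Newton) starting at ψ = 0.5:
  ψ = 0.5000: g = -0.11305, g' = -0.3805 → ψ = 0.2029
  ψ = 0.2029: g = 0.01027, g' = -0.4716 → ψ = 0.2247
  ψ = 0.2247: g = 0.00013, g' = -0.4599 → ψ = 0.2250
Converged at ψ = 0.2250.
Compositions from xᵢ = zᵢ/(1+ψ(Kᵢ−1)), yᵢ = Kᵢxᵢ:
  n-pentane: x = 0.2375, y = 0.5500
  MEK: x = 0.2217, y = 0.1421
  benzene: x = 0.2412, y = 0.1416
  cyclohexane: x = 0.2996, y = 0.1663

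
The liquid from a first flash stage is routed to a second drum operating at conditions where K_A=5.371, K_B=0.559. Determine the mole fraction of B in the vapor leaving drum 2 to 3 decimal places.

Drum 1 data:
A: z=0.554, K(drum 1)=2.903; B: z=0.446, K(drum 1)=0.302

y_B (drum 2) = 0.508

Drum 1:
Material balance + equilibrium reduce to Σ zᵢ(Kᵢ−1)/(1+ψ₁(Kᵢ−1)) = 0.
Check two-phase: ΣzᵢKᵢ = 1.743 > 1 and Σzᵢ/Kᵢ = 1.668 > 1, so g(0) = 0.743 > 0 and g(1) = -0.668 < 0.
Newton–Raphson from ψ₁ = 0.33:
  ψ₁ = 0.330: g = 0.2431, g' = -1.124 → ψ₁ = 0.546
  ψ₁ = 0.546: g = 0.0137, g' = -1.050 → ψ₁ = 0.559
Converged at ψ₁ = 0.559.
Drum-1 compositions:
  A: x = 0.268, y = 0.779
  B: x = 0.732, y = 0.221
Drum-2 feed = drum-1 liquid: z₂ = (0.2684, 0.7316).
Drum 2:
Material balance + equilibrium reduce to Σ zᵢ(Kᵢ−1)/(1+ψ₂(Kᵢ−1)) = 0.
g(0) = ΣzᵢKᵢ − 1 = 0.850 and g(1) = 1 − Σzᵢ/Kᵢ = -0.359, so a root lies in (0, 1).
Newton iteration, ψ₂⁰ = 0.31:
  ψ₂ = 0.310: g = 0.1243, g' = -1.115 → ψ₂ = 0.421
  ψ₂ = 0.421: g = 0.0164, g' = -0.849 → ψ₂ = 0.441
Converged at ψ₂ = 0.441.
  A: x = 0.092, y = 0.492
  B: x = 0.908, y = 0.508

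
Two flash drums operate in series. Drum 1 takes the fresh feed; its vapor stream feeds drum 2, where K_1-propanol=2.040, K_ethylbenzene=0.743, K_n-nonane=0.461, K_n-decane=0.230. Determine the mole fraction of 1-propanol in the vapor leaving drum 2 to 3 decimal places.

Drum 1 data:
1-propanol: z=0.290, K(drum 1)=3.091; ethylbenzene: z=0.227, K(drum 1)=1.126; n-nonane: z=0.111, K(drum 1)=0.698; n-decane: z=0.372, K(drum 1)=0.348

Drum 1:
Newton–Raphson from ψ₁ = 0.5:
  ψ₁ = 0.500: g = -0.0760, g' = -0.668 → ψ₁ = 0.386
  ψ₁ = 0.386: g = 0.0006, g' = -0.687 → ψ₁ = 0.387
Converged at ψ₁ = 0.387.
Drum-1 compositions:
  1-propanol: x = 0.160, y = 0.495
  ethylbenzene: x = 0.216, y = 0.244
  n-nonane: x = 0.126, y = 0.088
  n-decane: x = 0.498, y = 0.173
Drum-2 feed = drum-1 vapor: z₂ = (0.4954, 0.2437, 0.0877, 0.1732).
Drum 2:
Let ψ₂ = V/F and solve Σ zᵢ(Kᵢ−1)/(1+ψ₂(Kᵢ−1)) = 0.
Check two-phase: ΣzᵢKᵢ = 1.272 > 1 and Σzᵢ/Kᵢ = 1.514 > 1, so g(0) = 0.272 > 0 and g(1) = -0.514 < 0.
Iterate (Newton) starting at ψ₂ = 0.5:
  ψ₂ = 0.500: g = -0.0145, g' = -0.572 → ψ₂ = 0.475
  ψ₂ = 0.475: g = -0.0001, g' = -0.562 → ψ₂ = 0.474
Converged at ψ₂ = 0.474.
  1-propanol: x = 0.332, y = 0.677
  ethylbenzene: x = 0.278, y = 0.206
  n-nonane: x = 0.118, y = 0.054
  n-decane: x = 0.273, y = 0.063

y_1-propanol (drum 2) = 0.677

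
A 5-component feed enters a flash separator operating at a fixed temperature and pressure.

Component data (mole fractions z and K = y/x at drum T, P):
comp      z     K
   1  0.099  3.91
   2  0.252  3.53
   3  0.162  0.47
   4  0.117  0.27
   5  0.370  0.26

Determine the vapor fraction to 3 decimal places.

Let ψ = V/F and solve Σ zᵢ(Kᵢ−1)/(1+ψ(Kᵢ−1)) = 0.
Feasibility: ΣzᵢKᵢ = 1.481, Σzᵢ/Kᵢ = 2.298 — both > 1, two phases present.
Iterate (Newton) starting at ψ = 0.5:
  ψ = 0.500: g = -0.2871, g' = -1.203 → ψ = 0.261
  ψ = 0.261: g = 0.0028, g' = -1.323 → ψ = 0.263
Converged at ψ = 0.263.

ψ = 0.263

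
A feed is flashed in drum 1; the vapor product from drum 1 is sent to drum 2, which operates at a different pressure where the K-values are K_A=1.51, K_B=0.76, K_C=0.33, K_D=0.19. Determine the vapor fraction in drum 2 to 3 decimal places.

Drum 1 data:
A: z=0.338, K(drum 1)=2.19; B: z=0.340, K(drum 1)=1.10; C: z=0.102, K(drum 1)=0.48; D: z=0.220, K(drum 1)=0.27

V/F (drum 2) = 0.224

Drum 1:
Material balance + equilibrium reduce to Σ zᵢ(Kᵢ−1)/(1+ψ₁(Kᵢ−1)) = 0.
Check two-phase: ΣzᵢKᵢ = 1.223 > 1 and Σzᵢ/Kᵢ = 1.491 > 1, so g(0) = 0.223 > 0 and g(1) = -0.491 < 0.
Newton iteration, ψ₁⁰ = 0.5:
  ψ₁ = 0.500: g = -0.0400, g' = -0.532 → ψ₁ = 0.425
  ψ₁ = 0.425: g = -0.0011, g' = -0.506 → ψ₁ = 0.423
Converged at ψ₁ = 0.423.
Drum-1 compositions:
  A: x = 0.225, y = 0.493
  B: x = 0.326, y = 0.359
  C: x = 0.131, y = 0.063
  D: x = 0.318, y = 0.086
Drum-2 feed = drum-1 vapor: z₂ = (0.4925, 0.3588, 0.0628, 0.0859).
Drum 2:
Material balance + equilibrium reduce to Σ zᵢ(Kᵢ−1)/(1+ψ₂(Kᵢ−1)) = 0.
Feasibility: ΣzᵢKᵢ = 1.053, Σzᵢ/Kᵢ = 1.441 — both > 1, two phases present.
Iterate (Newton) starting at ψ₂ = 0.32:
  ψ₂ = 0.320: g = -0.0248, g' = -0.267 → ψ₂ = 0.227
  ψ₂ = 0.227: g = -0.0009, g' = -0.250 → ψ₂ = 0.224
Converged at ψ₂ = 0.224.
  A: x = 0.442, y = 0.668
  B: x = 0.379, y = 0.288
  C: x = 0.074, y = 0.024
  D: x = 0.105, y = 0.020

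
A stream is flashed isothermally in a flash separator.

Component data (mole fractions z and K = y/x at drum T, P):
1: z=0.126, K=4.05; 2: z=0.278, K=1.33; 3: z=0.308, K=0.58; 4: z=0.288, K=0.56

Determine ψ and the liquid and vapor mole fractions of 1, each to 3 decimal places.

Rachford–Rice: g(ψ) = Σ zᵢ(Kᵢ−1)/(1+ψ(Kᵢ−1)) = 0.
Feasibility: ΣzᵢKᵢ = 1.220, Σzᵢ/Kᵢ = 1.285 — both > 1, two phases present.
Iterate (Newton) starting at ψ = 0.5:
  ψ = 0.500: g = -0.0953, g' = -0.385 → ψ = 0.252
  ψ = 0.252: g = 0.0145, g' = -0.538 → ψ = 0.279
  ψ = 0.279: g = 0.0004, g' = -0.509 → ψ = 0.280
Converged at ψ = 0.280.
Compositions from xᵢ = zᵢ/(1+ψ(Kᵢ−1)), yᵢ = Kᵢxᵢ:
  1: x = 0.068, y = 0.275
  2: x = 0.254, y = 0.338
  3: x = 0.349, y = 0.202
  4: x = 0.329, y = 0.184

ψ = 0.280, x_1 = 0.068, y_1 = 0.275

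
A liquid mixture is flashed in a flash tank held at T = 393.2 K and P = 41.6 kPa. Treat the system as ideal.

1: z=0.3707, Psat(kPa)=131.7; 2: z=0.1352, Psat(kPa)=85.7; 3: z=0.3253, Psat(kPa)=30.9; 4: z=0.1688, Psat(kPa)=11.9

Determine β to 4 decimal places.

β = 0.7805

Raoult's law: Kᵢ = Pᵢˢᵃᵗ/P = Pᵢˢᵃᵗ/41.6.
  K_1 = 131.7/41.6 = 3.165865, K_2 = 85.7/41.6 = 2.060096, K_3 = 30.9/41.6 = 0.742788, K_4 = 11.9/41.6 = 0.286058
Let β = V/F and solve Σ zᵢ(Kᵢ−1)/(1+β(Kᵢ−1)) = 0.
g(0) = ΣzᵢKᵢ − 1 = 0.7420 and g(1) = 1 − Σzᵢ/Kᵢ = -0.2108, so a root lies in (0, 1).
Newton–Raphson from β = 0.5:
  β = 0.5000: g = 0.19570, g' = -0.7021 → β = 0.7787
  β = 0.7787: g = 0.00133, g' = -0.7565 → β = 0.7805
Converged at β = 0.7805.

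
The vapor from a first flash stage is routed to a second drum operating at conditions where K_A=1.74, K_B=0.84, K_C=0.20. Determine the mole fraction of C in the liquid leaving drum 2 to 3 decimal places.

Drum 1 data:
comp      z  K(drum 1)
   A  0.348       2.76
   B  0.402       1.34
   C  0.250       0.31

x_C (drum 2) = 0.218

Drum 1:
Material balance + equilibrium reduce to Σ zᵢ(Kᵢ−1)/(1+ψ₁(Kᵢ−1)) = 0.
g(0) = ΣzᵢKᵢ − 1 = 0.577 and g(1) = 1 − Σzᵢ/Kᵢ = -0.233, so a root lies in (0, 1).
Iterate (Newton) starting at ψ₁ = 0.5:
  ψ₁ = 0.500: g = 0.1792, g' = -0.616 → ψ₁ = 0.791
  ψ₁ = 0.791: g = -0.0159, g' = -0.794 → ψ₁ = 0.771
  ψ₁ = 0.771: g = -0.0003, g' = -0.766 → ψ₁ = 0.770
Converged at ψ₁ = 0.770.
Drum-1 compositions:
  A: x = 0.148, y = 0.408
  B: x = 0.319, y = 0.427
  C: x = 0.534, y = 0.165
Drum-2 feed = drum-1 vapor: z₂ = (0.4077, 0.4269, 0.1655).
Drum 2:
Newton–Raphson from ψ₂ = 0.5:
  ψ₂ = 0.500: g = -0.0746, g' = -0.426 → ψ₂ = 0.325
  ψ₂ = 0.325: g = -0.0076, g' = -0.351 → ψ₂ = 0.303
Converged at ψ₂ = 0.303.
  A: x = 0.333, y = 0.580
  B: x = 0.449, y = 0.377
  C: x = 0.218, y = 0.044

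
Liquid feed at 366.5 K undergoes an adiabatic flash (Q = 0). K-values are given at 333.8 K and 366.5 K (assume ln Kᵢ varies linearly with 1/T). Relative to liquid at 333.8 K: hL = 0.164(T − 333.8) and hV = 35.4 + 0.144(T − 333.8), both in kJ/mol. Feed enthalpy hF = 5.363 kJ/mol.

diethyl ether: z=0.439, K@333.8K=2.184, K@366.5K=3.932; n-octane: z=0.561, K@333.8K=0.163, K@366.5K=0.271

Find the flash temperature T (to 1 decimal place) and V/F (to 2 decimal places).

T = 338.5 K, V/F = 0.13

Adiabatic flash: solve Rachford–Rice at each trial T, then check hF = ψ·hV(T) + (1−ψ)·hL(T).
  T = 333.8 K: K = (2.184, 0.163), RR gives ψ = 0.051, H_out = 1.794 kJ/mol
  T = 366.5 K: K = (3.932, 0.271), RR gives ψ = 0.411, H_out = 19.638 kJ/mol
  T = 350.1 K: K = (2.968, 0.213), RR gives ψ = 0.272, H_out = 12.229 kJ/mol
  T = 342.0 K: K = (2.558, 0.187), RR gives ψ = 0.180, H_out = 7.679 kJ/mol
  T = 337.9 K: K = (2.366, 0.175), RR gives ψ = 0.121, H_out = 4.952 kJ/mol
  T = 339.9 K: K = (2.458, 0.181), RR gives ψ = 0.151, H_out = 6.327 kJ/mol
Linear interpolation between T = 337.9 (H_out = 4.952) and T = 339.9 (H_out = 6.327) on hF = 5.363 gives T ≈ 338.5 K, at which ψ = 0.13.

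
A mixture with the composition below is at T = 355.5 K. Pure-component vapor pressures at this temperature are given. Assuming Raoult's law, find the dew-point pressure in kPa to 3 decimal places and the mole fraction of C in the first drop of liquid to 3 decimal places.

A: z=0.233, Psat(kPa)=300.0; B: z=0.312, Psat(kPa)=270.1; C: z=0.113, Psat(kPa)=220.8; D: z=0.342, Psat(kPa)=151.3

Pdew = 212.586 kPa, x_C = 0.109

At the dew point ψ → 1, so Σzᵢ/Kᵢ = 1 with Kᵢ = Pᵢˢᵃᵗ/P ⇒ 1/P = Σzᵢ/Pᵢˢᵃᵗ.
1/P = 0.233/300.0 + 0.312/270.1 + 0.113/220.8 + 0.342/151.3 = 0.004704 ⇒ P = 212.586 kPa
xᵢ = zᵢP/Pᵢˢᵃᵗ ⇒ x_C = 0.113·212.586/220.8 = 0.109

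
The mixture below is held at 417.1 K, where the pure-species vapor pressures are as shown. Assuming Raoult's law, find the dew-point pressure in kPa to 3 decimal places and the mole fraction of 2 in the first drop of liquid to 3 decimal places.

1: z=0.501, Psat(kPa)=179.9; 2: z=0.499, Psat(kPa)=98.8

At the dew point ψ → 1, so Σzᵢ/Kᵢ = 1 with Kᵢ = Pᵢˢᵃᵗ/P ⇒ 1/P = Σzᵢ/Pᵢˢᵃᵗ.
1/P = 0.501/179.9 + 0.499/98.8 = 0.007835 ⇒ P = 127.624 kPa
xᵢ = zᵢP/Pᵢˢᵃᵗ ⇒ x_2 = 0.499·127.624/98.8 = 0.645

Pdew = 127.624 kPa, x_2 = 0.645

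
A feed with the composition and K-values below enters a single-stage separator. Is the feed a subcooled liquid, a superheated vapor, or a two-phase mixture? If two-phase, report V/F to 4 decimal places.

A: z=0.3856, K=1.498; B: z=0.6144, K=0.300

subcooled liquid

ΣzᵢKᵢ = 0.7619; Σzᵢ/Kᵢ = 2.3054.
Since ΣzᵢKᵢ < 1 the mixture is below its bubble point — single liquid phase.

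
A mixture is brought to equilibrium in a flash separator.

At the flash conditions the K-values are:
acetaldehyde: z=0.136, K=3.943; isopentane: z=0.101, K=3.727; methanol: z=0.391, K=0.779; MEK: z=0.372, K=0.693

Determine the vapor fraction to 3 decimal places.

ψ = 0.629

Material balance + equilibrium reduce to Σ zᵢ(Kᵢ−1)/(1+ψ(Kᵢ−1)) = 0.
Check two-phase: ΣzᵢKᵢ = 1.475 > 1 and Σzᵢ/Kᵢ = 1.100 > 1, so g(0) = 0.475 > 0 and g(1) = -0.100 < 0.
Iterate (Newton) starting at ψ = 0.31:
  ψ = 0.310: g = 0.1396, g' = -0.607 → ψ = 0.540
  ψ = 0.540: g = 0.0311, g' = -0.374 → ψ = 0.623
  ψ = 0.623: g = 0.0019, g' = -0.329 → ψ = 0.629
Converged at ψ = 0.629.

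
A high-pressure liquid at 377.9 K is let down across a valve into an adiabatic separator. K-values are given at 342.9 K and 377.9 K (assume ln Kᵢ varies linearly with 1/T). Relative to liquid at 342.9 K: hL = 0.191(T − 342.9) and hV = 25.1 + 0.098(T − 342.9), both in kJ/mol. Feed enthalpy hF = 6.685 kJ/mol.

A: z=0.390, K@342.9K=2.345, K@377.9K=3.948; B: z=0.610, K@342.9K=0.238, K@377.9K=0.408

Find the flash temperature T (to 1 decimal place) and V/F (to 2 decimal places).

T = 353.1 K, V/F = 0.20

Adiabatic flash: solve Rachford–Rice at each trial T, then check hF = ψ·hV(T) + (1−ψ)·hL(T).
  T = 342.9 K: K = (2.345, 0.238), RR gives ψ = 0.058, H_out = 1.463 kJ/mol
  T = 377.9 K: K = (3.948, 0.408), RR gives ψ = 0.452, H_out = 16.556 kJ/mol
  T = 360.4 K: K = (3.081, 0.316), RR gives ψ = 0.277, H_out = 9.841 kJ/mol
  T = 351.6 K: K = (2.695, 0.275), RR gives ψ = 0.178, H_out = 5.985 kJ/mol
  T = 356.0 K: K = (2.884, 0.295), RR gives ψ = 0.229, H_out = 7.979 kJ/mol
  T = 353.8 K: K = (2.789, 0.285), RR gives ψ = 0.204, H_out = 7.001 kJ/mol
Linear interpolation between T = 351.6 (H_out = 5.985) and T = 353.8 (H_out = 7.001) on hF = 6.685 gives T ≈ 353.1 K, at which ψ = 0.20.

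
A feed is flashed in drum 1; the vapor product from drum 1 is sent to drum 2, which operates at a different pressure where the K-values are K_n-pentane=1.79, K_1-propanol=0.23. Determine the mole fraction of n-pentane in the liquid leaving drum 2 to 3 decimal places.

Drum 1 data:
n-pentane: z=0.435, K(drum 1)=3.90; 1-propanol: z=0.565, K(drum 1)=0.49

x_n-pentane (drum 2) = 0.494

Drum 1:
Binary case is linear: z₁(K₁−1)(1+ψ₁(K₂−1)) + z₂(K₂−1)(1+ψ₁(K₁−1)) = 0
⇒ ψ₁ = [z₁(K₁−1)+z₂(K₂−1)] / [−(K₁−1)(K₂−1)] = 0.9734/1.4790 = 0.658
Drum-1 compositions:
  n-pentane: x = 0.150, y = 0.583
  1-propanol: x = 0.850, y = 0.417
Drum-2 feed = drum-1 vapor: z₂ = (0.5833, 0.4167).
Drum 2:
Binary case is linear: z₁(K₁−1)(1+ψ₂(K₂−1)) + z₂(K₂−1)(1+ψ₂(K₁−1)) = 0
⇒ ψ₂ = [z₁(K₁−1)+z₂(K₂−1)] / [−(K₁−1)(K₂−1)] = 0.1399/0.6083 = 0.230
  n-pentane: x = 0.494, y = 0.884
  1-propanol: x = 0.506, y = 0.116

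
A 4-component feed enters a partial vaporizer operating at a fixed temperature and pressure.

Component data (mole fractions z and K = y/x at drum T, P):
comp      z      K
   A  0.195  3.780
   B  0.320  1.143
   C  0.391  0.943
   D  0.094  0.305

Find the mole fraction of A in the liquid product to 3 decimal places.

Material balance + equilibrium reduce to Σ zᵢ(Kᵢ−1)/(1+β(Kᵢ−1)) = 0.
Feasibility: ΣzᵢKᵢ = 1.500, Σzᵢ/Kᵢ = 1.054 — both > 1, two phases present.
Newton iteration, β⁰ = 0.5:
  β = 0.500: g = 0.1465, g' = -0.378 → β = 0.888
  β = 0.888: g = 0.0028, g' = -0.442 → β = 0.894
Converged at β = 0.894.
Compositions from xᵢ = zᵢ/(1+β(Kᵢ−1)), yᵢ = Kᵢxᵢ:
  A: x = 0.056, y = 0.211
  B: x = 0.284, y = 0.324
  C: x = 0.412, y = 0.389
  D: x = 0.248, y = 0.076

x_A = 0.056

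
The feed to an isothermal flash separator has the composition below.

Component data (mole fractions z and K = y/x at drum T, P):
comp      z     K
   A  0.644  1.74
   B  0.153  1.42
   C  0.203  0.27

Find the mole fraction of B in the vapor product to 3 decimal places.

y_B = 0.163

Rachford–Rice: g(ψ) = Σ zᵢ(Kᵢ−1)/(1+ψ(Kᵢ−1)) = 0.
Feasibility: ΣzᵢKᵢ = 1.393, Σzᵢ/Kᵢ = 1.230 — both > 1, two phases present.
Iterate (Newton) starting at ψ = 0.5:
  ψ = 0.500: g = 0.1676, g' = -0.475 → ψ = 0.853
  ψ = 0.853: g = -0.0534, g' = -0.907 → ψ = 0.794
  ψ = 0.794: g = -0.0043, g' = -0.768 → ψ = 0.789
Converged at ψ = 0.789.
Compositions from xᵢ = zᵢ/(1+ψ(Kᵢ−1)), yᵢ = Kᵢxᵢ:
  A: x = 0.407, y = 0.708
  B: x = 0.115, y = 0.163
  C: x = 0.478, y = 0.129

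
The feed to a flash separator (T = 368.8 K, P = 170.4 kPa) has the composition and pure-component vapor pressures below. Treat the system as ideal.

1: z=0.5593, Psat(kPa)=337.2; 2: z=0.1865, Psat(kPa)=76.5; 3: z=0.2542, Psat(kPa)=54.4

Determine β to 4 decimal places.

β = 0.4399

Raoult's law: Kᵢ = Pᵢˢᵃᵗ/P = Pᵢˢᵃᵗ/170.4.
  K_1 = 337.2/170.4 = 1.978873, K_2 = 76.5/170.4 = 0.448944, K_3 = 54.4/170.4 = 0.319249
Rachford–Rice: g(β) = Σ zᵢ(Kᵢ−1)/(1+β(Kᵢ−1)) = 0.
Check two-phase: ΣzᵢKᵢ = 1.2717 > 1 and Σzᵢ/Kᵢ = 1.4943 > 1, so g(0) = 0.2717 > 0 and g(1) = -0.4943 < 0.
Iterate (Newton) starting at β = 0.35:
  β = 0.3500: g = 0.05327, g' = -0.5873 → β = 0.4407
  β = 0.4407: g = -0.00047, g' = -0.6008 → β = 0.4399
Converged at β = 0.4399.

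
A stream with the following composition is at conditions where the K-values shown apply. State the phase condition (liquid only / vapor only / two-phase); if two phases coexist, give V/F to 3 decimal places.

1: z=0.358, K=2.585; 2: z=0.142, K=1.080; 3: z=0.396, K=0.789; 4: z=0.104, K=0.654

vapor only

ΣzᵢKᵢ = 1.459; Σzᵢ/Kᵢ = 0.931.
Since Σzᵢ/Kᵢ < 1 the mixture is above its dew point — single vapor phase.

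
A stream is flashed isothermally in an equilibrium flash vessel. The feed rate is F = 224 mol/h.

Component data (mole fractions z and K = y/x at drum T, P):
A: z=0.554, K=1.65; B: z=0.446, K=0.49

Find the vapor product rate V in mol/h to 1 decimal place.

V = 89.6 mol/h

Binary case is linear: z₁(K₁−1)(1+ψ(K₂−1)) + z₂(K₂−1)(1+ψ(K₁−1)) = 0
⇒ ψ = [z₁(K₁−1)+z₂(K₂−1)] / [−(K₁−1)(K₂−1)] = 0.1326/0.3315 = 0.400
Then V = ψ·F = 0.4001·224 = 89.6 mol/h and L = F − V = 134.4 mol/h.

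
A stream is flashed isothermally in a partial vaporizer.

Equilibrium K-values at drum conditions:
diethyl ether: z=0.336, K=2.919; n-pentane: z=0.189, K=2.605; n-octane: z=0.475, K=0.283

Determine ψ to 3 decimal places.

ψ = 0.468

Let ψ = V/F and solve Σ zᵢ(Kᵢ−1)/(1+ψ(Kᵢ−1)) = 0.
Feasibility: ΣzᵢKᵢ = 1.608, Σzᵢ/Kᵢ = 1.866 — both > 1, two phases present.
Newton–Raphson from ψ = 0.5:
  ψ = 0.500: g = -0.0336, g' = -1.065 → ψ = 0.469
  ψ = 0.469: g = -0.0002, g' = -1.055 → ψ = 0.468
Converged at ψ = 0.468.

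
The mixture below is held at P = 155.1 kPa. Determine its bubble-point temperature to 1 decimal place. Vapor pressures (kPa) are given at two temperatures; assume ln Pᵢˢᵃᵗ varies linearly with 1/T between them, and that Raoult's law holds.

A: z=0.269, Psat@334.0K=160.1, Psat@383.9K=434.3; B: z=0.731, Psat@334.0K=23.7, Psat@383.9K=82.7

T = 376.9 K

Bubble-point temperature: ΣzᵢPᵢˢᵃᵗ(T) = P. Interpolate ln Pᵢˢᵃᵗ = aᵢ + bᵢ/T.
  T = 334.0 K: ΣzᵢPᵢˢᵃᵗ = 60.39 kPa
  T = 383.9 K: ΣzᵢPᵢˢᵃᵗ = 177.28 kPa
  T = 358.9 K: ΣzᵢPᵢˢᵃᵗ = 107.12 kPa
  T = 371.4 K: ΣzᵢPᵢˢᵃᵗ = 138.93 kPa
  T = 377.6 K: ΣzᵢPᵢˢᵃᵗ = 157.09 kPa
  T = 374.5 K: ΣzᵢPᵢˢᵃᵗ = 147.80 kPa
  T = 376.1 K: ΣzᵢPᵢˢᵃᵗ = 152.54 kPa
Interpolating between 376.1 K and 377.6 K gives T ≈ 376.9 K.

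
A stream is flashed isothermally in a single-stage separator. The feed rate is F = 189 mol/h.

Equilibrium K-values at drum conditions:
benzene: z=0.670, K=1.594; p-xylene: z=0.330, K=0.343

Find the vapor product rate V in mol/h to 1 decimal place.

V = 87.7 mol/h

Material balance + equilibrium reduce to Σ zᵢ(Kᵢ−1)/(1+ψ(Kᵢ−1)) = 0.
Check two-phase: ΣzᵢKᵢ = 1.181 > 1 and Σzᵢ/Kᵢ = 1.382 > 1, so g(0) = 0.181 > 0 and g(1) = -0.382 < 0.
Newton iteration, ψ⁰ = 0.5:
  ψ = 0.500: g = -0.0160, g' = -0.456 → ψ = 0.465
  ψ = 0.465: g = -0.0003, g' = -0.440 → ψ = 0.464
Converged at ψ = 0.464.
Then V = ψ·F = 0.4642·189 = 87.7 mol/h and L = F − V = 101.3 mol/h.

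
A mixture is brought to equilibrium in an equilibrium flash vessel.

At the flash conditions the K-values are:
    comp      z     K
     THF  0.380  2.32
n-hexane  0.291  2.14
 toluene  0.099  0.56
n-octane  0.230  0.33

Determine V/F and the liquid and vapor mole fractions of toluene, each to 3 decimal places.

V/F = 0.823, x_toluene = 0.155, y_toluene = 0.087

Newton–Raphson from V/F = 0.56:
  V/F = 0.560: g = 0.1864, g' = -0.658 → V/F = 0.843
  V/F = 0.843: g = -0.0171, g' = -0.841 → V/F = 0.823
Converged at V/F = 0.823.
Compositions from xᵢ = zᵢ/(1+V/F(Kᵢ−1)), yᵢ = Kᵢxᵢ:
  THF: x = 0.182, y = 0.423
  n-hexane: x = 0.150, y = 0.321
  toluene: x = 0.155, y = 0.087
  n-octane: x = 0.512, y = 0.169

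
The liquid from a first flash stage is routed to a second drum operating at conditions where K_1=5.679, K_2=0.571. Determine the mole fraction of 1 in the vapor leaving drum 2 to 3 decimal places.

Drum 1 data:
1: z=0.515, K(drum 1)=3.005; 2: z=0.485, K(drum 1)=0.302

Drum 1:
Binary case is linear: z₁(K₁−1)(1+ψ₁(K₂−1)) + z₂(K₂−1)(1+ψ₁(K₁−1)) = 0
⇒ ψ₁ = [z₁(K₁−1)+z₂(K₂−1)] / [−(K₁−1)(K₂−1)] = 0.6940/1.3995 = 0.496
Drum-1 compositions:
  1: x = 0.258, y = 0.776
  2: x = 0.742, y = 0.224
Drum-2 feed = drum-1 liquid: z₂ = (0.2582, 0.7418).
Drum 2:
Let ψ₂ = V/F and solve Σ zᵢ(Kᵢ−1)/(1+ψ₂(Kᵢ−1)) = 0.
Check two-phase: ΣzᵢKᵢ = 1.890 > 1 and Σzᵢ/Kᵢ = 1.345 > 1, so g(0) = 0.890 > 0 and g(1) = -0.345 < 0.
Binary case is linear: z₁(K₁−1)(1+ψ₂(K₂−1)) + z₂(K₂−1)(1+ψ₂(K₁−1)) = 0
⇒ ψ₂ = [z₁(K₁−1)+z₂(K₂−1)] / [−(K₁−1)(K₂−1)] = 0.8900/2.0073 = 0.443
  1: x = 0.084, y = 0.477
  2: x = 0.916, y = 0.523

y_1 (drum 2) = 0.477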